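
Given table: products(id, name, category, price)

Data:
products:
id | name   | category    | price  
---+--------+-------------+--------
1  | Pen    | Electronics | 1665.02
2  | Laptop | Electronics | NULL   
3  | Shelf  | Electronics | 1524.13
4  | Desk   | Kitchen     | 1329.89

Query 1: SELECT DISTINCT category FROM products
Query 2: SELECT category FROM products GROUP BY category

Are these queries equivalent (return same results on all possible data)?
Yes, equivalent

Both queries return: [('Electronics',), ('Kitchen',)]

Reason: Both get unique categorys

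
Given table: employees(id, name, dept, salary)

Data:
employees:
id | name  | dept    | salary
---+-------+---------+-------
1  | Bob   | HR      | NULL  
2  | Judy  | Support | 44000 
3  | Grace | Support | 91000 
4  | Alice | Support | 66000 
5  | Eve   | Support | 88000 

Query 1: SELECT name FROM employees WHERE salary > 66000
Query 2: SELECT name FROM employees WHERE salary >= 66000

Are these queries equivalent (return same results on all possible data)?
No, not equivalent

Query 1 returns: [('Grace',), ('Eve',)]
Query 2 returns: [('Grace',), ('Alice',), ('Eve',)]

Reason: > vs >= gives different results when salary = 66000 exists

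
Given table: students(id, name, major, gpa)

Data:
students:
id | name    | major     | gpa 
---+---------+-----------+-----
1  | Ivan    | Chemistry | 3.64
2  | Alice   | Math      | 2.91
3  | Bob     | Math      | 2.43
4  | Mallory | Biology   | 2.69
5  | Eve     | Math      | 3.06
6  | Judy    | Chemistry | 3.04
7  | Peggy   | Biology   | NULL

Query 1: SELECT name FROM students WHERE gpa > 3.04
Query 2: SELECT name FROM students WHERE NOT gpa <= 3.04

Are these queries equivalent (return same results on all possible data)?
Yes, equivalent

Both queries return: [('Eve',), ('Ivan',)]

Reason: Both filter gpa > 3.04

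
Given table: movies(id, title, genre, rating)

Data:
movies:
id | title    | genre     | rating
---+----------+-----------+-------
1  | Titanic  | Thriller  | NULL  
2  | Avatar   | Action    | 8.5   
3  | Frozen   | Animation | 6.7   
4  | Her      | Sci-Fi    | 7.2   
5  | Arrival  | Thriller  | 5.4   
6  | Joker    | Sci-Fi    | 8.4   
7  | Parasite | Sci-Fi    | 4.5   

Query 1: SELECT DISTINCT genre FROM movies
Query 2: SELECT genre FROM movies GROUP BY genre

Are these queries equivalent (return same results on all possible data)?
Yes, equivalent

Both queries return: [('Action',), ('Animation',), ('Sci-Fi',), ('Thriller',)]

Reason: Both get unique genres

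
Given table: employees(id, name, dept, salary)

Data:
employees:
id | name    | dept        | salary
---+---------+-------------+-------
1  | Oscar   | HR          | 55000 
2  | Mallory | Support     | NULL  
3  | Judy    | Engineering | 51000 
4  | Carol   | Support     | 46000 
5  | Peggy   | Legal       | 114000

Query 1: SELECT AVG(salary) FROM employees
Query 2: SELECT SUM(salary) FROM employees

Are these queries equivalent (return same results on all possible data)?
No, not equivalent

Query 1 returns: [(66500.0,)]
Query 2 returns: [(266000,)]

Reason: AVG vs SUM give different aggregate values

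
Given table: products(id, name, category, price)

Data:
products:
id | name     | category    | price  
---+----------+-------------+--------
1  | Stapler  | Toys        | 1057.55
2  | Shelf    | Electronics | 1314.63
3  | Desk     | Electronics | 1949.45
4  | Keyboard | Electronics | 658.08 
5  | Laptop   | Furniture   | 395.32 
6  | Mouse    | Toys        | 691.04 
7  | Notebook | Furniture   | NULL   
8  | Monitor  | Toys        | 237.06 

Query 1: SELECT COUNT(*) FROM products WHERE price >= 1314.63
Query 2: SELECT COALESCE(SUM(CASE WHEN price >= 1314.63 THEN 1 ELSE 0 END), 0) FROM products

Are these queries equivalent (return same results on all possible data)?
Yes, equivalent

Both queries return: [(2,)]

Reason: COUNT with WHERE vs conditional SUM (COALESCE handles empty-table NULL)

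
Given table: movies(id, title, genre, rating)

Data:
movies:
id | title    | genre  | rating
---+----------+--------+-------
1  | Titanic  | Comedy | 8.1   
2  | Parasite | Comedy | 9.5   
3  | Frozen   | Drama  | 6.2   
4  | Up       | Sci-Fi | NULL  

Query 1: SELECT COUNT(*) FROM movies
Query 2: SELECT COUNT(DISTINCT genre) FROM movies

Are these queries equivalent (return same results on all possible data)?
No, not equivalent

Query 1 returns: [(4,)]
Query 2 returns: [(3,)]

Reason: COUNT(*) counts rows, COUNT(DISTINCT genre) counts unique genres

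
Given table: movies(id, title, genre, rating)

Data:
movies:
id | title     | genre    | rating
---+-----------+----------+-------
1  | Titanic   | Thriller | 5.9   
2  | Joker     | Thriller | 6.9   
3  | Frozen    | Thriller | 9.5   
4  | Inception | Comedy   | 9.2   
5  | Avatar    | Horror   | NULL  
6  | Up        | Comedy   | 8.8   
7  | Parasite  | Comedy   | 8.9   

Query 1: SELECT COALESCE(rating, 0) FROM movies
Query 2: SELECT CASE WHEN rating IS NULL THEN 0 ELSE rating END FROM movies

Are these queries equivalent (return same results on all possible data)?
Yes, equivalent

Both queries return: [(0,), (5.9,), (6.9,), (8.8,), (8.9,), (9.2,), (9.5,)]

Reason: COALESCE vs CASE for NULL handling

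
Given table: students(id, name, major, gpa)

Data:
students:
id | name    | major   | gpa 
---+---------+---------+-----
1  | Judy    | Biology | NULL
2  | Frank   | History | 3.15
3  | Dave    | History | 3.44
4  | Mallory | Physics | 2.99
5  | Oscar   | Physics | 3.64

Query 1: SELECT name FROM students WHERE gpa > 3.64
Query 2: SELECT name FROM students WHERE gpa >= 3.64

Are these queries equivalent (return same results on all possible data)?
No, not equivalent

Query 1 returns: []
Query 2 returns: [('Oscar',)]

Reason: > vs >= gives different results when gpa = 3.64 exists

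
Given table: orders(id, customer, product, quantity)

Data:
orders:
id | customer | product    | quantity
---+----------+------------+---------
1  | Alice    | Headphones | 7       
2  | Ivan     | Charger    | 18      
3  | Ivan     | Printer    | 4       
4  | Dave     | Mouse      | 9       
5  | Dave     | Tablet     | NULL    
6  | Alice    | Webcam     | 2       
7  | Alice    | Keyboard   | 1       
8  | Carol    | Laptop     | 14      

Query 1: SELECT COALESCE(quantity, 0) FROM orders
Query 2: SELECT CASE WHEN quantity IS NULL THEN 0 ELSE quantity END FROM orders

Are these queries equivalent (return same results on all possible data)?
Yes, equivalent

Both queries return: [(0,), (1,), (2,), (4,), (7,), (9,), (14,), (18,)]

Reason: COALESCE vs CASE for NULL handling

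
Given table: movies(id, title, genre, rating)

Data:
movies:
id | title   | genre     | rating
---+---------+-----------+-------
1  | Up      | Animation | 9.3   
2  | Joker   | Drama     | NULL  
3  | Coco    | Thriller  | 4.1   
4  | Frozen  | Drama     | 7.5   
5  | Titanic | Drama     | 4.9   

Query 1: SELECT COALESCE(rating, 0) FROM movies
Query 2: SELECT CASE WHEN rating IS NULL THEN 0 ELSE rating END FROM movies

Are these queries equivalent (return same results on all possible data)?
Yes, equivalent

Both queries return: [(0,), (4.1,), (4.9,), (7.5,), (9.3,)]

Reason: COALESCE vs CASE for NULL handling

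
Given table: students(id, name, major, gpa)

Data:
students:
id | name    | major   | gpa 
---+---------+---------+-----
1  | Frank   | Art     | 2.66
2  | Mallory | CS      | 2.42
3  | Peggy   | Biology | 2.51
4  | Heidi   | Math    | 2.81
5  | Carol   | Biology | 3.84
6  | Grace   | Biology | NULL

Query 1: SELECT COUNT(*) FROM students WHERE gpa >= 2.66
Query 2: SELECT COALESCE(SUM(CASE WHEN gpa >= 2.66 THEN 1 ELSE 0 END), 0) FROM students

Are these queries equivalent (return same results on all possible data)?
Yes, equivalent

Both queries return: [(3,)]

Reason: COUNT with WHERE vs conditional SUM (COALESCE handles empty-table NULL)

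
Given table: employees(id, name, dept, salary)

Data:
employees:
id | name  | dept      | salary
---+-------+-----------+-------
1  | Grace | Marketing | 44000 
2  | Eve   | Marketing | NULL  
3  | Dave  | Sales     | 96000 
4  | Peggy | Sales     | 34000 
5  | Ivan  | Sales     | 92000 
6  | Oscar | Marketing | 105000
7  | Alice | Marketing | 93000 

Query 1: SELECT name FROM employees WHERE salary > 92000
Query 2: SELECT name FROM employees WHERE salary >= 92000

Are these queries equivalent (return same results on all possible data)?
No, not equivalent

Query 1 returns: [('Dave',), ('Oscar',), ('Alice',)]
Query 2 returns: [('Dave',), ('Ivan',), ('Oscar',), ('Alice',)]

Reason: > vs >= gives different results when salary = 92000 exists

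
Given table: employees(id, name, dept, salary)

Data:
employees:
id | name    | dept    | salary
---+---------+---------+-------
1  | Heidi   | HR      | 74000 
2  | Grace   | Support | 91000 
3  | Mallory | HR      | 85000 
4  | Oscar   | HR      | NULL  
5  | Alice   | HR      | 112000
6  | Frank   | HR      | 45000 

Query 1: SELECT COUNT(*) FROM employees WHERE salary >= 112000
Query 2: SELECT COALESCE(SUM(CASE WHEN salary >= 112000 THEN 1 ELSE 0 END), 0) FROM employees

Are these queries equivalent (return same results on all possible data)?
Yes, equivalent

Both queries return: [(1,)]

Reason: COUNT with WHERE vs conditional SUM (COALESCE handles empty-table NULL)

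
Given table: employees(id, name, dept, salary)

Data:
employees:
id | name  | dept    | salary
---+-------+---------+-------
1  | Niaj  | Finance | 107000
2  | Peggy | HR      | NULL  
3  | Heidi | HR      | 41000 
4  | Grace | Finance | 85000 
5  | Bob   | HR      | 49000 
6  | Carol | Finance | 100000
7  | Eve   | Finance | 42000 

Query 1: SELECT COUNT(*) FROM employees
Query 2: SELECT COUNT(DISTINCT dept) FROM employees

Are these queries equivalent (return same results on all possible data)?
No, not equivalent

Query 1 returns: [(7,)]
Query 2 returns: [(2,)]

Reason: COUNT(*) counts rows, COUNT(DISTINCT dept) counts unique depts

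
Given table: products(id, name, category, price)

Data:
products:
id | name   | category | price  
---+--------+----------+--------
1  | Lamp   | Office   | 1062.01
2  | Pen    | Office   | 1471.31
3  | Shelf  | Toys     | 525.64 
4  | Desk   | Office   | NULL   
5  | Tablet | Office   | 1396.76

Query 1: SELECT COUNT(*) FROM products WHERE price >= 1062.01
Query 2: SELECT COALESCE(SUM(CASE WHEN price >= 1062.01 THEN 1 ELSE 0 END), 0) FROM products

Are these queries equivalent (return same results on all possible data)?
Yes, equivalent

Both queries return: [(3,)]

Reason: COUNT with WHERE vs conditional SUM (COALESCE handles empty-table NULL)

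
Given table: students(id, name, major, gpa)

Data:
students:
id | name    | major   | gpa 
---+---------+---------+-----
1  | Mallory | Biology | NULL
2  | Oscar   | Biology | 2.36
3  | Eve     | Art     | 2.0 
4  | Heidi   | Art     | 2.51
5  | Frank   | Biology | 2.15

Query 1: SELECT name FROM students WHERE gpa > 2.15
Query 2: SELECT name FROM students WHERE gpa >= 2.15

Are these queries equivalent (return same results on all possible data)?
No, not equivalent

Query 1 returns: [('Oscar',), ('Heidi',)]
Query 2 returns: [('Oscar',), ('Heidi',), ('Frank',)]

Reason: > vs >= gives different results when gpa = 2.15 exists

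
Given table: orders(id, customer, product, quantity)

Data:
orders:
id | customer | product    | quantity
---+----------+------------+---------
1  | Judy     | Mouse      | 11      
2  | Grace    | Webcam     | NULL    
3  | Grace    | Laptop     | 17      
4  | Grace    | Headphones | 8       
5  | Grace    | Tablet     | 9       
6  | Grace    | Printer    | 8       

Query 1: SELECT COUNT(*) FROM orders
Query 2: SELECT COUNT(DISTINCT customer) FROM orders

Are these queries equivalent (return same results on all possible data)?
No, not equivalent

Query 1 returns: [(6,)]
Query 2 returns: [(2,)]

Reason: COUNT(*) counts rows, COUNT(DISTINCT customer) counts unique customers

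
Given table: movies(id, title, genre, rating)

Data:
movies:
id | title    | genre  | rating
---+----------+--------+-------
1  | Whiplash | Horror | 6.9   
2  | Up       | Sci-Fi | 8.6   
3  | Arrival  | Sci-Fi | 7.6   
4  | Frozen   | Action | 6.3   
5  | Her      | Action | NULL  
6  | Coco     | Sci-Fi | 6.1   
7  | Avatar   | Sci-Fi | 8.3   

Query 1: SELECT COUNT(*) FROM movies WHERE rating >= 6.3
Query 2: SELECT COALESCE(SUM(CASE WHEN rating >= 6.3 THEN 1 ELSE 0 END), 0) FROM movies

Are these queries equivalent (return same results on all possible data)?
Yes, equivalent

Both queries return: [(5,)]

Reason: COUNT with WHERE vs conditional SUM (COALESCE handles empty-table NULL)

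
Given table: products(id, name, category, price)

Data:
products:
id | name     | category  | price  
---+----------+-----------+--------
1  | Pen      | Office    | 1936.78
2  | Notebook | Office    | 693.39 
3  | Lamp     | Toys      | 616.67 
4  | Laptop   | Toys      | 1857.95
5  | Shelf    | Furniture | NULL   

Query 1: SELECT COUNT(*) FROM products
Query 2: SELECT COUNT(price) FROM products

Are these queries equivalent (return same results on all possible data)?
No, not equivalent

Query 1 returns: [(5,)]
Query 2 returns: [(4,)]

Reason: COUNT(*) includes NULLs, COUNT(column) excludes them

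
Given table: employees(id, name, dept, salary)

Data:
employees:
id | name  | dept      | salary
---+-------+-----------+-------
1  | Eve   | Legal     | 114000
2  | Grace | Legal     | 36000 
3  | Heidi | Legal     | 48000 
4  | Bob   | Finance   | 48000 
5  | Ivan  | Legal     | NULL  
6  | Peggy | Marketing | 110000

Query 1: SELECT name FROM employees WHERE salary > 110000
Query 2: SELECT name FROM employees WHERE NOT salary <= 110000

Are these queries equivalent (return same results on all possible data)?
Yes, equivalent

Both queries return: [('Eve',)]

Reason: Both filter salary > 110000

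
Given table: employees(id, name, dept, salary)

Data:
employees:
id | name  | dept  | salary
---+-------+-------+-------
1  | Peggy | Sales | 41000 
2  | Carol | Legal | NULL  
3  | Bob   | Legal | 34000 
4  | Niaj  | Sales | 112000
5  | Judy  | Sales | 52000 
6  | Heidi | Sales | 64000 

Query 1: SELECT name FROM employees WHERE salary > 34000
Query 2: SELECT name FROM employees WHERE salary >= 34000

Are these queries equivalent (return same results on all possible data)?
No, not equivalent

Query 1 returns: [('Peggy',), ('Niaj',), ('Judy',), ('Heidi',)]
Query 2 returns: [('Peggy',), ('Bob',), ('Niaj',), ('Judy',), ('Heidi',)]

Reason: > vs >= gives different results when salary = 34000 exists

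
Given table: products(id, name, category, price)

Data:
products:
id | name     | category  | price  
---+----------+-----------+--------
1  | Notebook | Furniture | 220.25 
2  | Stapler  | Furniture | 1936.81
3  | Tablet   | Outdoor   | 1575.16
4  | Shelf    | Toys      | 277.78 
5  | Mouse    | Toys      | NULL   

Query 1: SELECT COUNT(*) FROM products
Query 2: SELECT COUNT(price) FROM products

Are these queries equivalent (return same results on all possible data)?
No, not equivalent

Query 1 returns: [(5,)]
Query 2 returns: [(4,)]

Reason: COUNT(*) includes NULLs, COUNT(column) excludes them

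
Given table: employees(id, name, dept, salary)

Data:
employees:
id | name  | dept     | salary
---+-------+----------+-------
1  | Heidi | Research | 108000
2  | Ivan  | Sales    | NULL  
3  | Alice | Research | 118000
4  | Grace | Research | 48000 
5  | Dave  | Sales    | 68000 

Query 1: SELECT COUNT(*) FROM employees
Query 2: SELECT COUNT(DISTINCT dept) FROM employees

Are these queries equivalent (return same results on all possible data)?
No, not equivalent

Query 1 returns: [(5,)]
Query 2 returns: [(2,)]

Reason: COUNT(*) counts rows, COUNT(DISTINCT dept) counts unique depts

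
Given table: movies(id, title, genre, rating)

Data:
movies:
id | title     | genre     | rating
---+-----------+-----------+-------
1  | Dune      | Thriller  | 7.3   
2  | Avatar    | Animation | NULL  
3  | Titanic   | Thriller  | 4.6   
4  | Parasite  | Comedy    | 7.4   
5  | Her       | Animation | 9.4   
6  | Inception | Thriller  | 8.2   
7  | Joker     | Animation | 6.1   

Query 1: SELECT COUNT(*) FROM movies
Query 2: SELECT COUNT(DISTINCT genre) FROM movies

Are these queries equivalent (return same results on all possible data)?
No, not equivalent

Query 1 returns: [(7,)]
Query 2 returns: [(3,)]

Reason: COUNT(*) counts rows, COUNT(DISTINCT genre) counts unique genres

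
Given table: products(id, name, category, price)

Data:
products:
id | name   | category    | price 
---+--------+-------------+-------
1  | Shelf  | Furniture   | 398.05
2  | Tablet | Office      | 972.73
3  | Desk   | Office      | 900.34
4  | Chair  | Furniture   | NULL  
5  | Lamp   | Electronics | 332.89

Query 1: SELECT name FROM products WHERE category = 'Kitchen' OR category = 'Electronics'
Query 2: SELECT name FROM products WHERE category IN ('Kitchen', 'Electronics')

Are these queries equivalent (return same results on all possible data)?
Yes, equivalent

Both queries return: [('Lamp',)]

Reason: OR vs IN are equivalent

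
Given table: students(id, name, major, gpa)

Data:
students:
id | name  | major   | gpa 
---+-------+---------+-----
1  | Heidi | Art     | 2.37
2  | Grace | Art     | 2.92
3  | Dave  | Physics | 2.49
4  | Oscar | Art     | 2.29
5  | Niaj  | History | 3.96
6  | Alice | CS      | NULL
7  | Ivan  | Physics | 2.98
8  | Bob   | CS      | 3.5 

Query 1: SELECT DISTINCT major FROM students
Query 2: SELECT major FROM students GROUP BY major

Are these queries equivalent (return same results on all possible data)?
Yes, equivalent

Both queries return: [('Art',), ('CS',), ('History',), ('Physics',)]

Reason: Both get unique majors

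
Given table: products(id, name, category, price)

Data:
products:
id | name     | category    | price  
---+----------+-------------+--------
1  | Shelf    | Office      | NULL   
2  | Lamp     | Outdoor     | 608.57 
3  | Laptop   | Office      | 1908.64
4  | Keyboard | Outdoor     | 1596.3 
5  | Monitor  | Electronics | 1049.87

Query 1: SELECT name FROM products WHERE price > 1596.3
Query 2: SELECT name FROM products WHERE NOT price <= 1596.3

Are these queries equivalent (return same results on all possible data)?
Yes, equivalent

Both queries return: [('Laptop',)]

Reason: Both filter price > 1596.3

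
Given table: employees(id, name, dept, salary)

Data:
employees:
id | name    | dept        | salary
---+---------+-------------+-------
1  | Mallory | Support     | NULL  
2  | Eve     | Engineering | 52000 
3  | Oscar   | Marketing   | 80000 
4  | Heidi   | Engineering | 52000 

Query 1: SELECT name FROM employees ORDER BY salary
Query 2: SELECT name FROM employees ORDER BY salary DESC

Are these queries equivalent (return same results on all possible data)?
No, not equivalent

Query 1 returns: [('Mallory',), ('Eve',), ('Heidi',), ('Oscar',)]
Query 2 returns: [('Oscar',), ('Eve',), ('Heidi',), ('Mallory',)]

Reason: ASC vs DESC gives opposite ordering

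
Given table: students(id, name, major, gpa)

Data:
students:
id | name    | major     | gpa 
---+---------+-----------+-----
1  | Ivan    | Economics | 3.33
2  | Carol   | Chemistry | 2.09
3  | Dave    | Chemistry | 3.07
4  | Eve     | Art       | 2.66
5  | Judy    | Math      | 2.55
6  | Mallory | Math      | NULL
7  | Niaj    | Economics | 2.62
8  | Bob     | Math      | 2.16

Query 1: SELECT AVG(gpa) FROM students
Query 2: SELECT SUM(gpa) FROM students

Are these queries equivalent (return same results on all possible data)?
No, not equivalent

Query 1 returns: [(2.64,)]
Query 2 returns: [(18.48,)]

Reason: AVG vs SUM give different aggregate values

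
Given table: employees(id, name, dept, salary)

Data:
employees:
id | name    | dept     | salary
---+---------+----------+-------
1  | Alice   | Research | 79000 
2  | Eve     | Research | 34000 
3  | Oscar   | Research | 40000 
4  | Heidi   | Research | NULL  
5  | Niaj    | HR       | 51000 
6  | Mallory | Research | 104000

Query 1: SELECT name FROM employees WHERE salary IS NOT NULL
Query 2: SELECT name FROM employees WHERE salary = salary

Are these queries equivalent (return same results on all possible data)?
Yes, equivalent

Both queries return: [('Alice',), ('Eve',), ('Mallory',), ('Niaj',), ('Oscar',)]

Reason: IS NOT NULL vs self-equality (both exclude NULLs)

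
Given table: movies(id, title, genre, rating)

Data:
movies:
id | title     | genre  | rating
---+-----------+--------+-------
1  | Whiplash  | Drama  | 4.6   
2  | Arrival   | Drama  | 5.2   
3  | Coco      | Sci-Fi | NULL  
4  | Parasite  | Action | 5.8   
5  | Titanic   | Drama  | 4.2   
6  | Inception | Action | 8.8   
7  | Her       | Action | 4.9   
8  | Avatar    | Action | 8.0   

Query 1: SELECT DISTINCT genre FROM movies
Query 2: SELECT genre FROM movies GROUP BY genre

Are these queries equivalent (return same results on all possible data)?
Yes, equivalent

Both queries return: [('Action',), ('Drama',), ('Sci-Fi',)]

Reason: Both get unique genres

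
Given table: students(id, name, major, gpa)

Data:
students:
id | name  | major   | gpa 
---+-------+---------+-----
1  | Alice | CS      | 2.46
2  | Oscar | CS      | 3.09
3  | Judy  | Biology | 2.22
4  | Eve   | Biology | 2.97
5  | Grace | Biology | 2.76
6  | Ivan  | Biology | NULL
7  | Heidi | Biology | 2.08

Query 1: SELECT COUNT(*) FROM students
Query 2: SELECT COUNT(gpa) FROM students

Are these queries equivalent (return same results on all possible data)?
No, not equivalent

Query 1 returns: [(7,)]
Query 2 returns: [(6,)]

Reason: COUNT(*) includes NULLs, COUNT(column) excludes them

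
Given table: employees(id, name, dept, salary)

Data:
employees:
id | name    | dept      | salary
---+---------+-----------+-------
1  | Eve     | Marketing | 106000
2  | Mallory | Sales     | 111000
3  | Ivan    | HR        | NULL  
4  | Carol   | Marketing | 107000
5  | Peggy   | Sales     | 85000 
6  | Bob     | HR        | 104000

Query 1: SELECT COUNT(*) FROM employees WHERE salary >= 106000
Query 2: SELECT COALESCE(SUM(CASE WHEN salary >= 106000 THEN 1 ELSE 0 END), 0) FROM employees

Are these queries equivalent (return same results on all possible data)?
Yes, equivalent

Both queries return: [(3,)]

Reason: COUNT with WHERE vs conditional SUM (COALESCE handles empty-table NULL)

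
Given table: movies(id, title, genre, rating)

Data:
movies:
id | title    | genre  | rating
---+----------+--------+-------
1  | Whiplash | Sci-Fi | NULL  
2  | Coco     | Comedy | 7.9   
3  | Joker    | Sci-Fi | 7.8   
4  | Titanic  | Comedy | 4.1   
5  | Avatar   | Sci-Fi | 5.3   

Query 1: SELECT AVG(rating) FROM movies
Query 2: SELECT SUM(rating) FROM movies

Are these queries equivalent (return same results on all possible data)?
No, not equivalent

Query 1 returns: [(6.275,)]
Query 2 returns: [(25.1,)]

Reason: AVG vs SUM give different aggregate values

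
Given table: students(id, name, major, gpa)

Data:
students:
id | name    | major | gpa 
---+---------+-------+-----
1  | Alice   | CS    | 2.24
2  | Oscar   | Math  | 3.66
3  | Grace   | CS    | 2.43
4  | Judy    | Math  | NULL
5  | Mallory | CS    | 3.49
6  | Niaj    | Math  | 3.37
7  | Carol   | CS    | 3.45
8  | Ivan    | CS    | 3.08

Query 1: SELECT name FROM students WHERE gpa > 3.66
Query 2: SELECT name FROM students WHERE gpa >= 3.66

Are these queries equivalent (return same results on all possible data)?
No, not equivalent

Query 1 returns: []
Query 2 returns: [('Oscar',)]

Reason: > vs >= gives different results when gpa = 3.66 exists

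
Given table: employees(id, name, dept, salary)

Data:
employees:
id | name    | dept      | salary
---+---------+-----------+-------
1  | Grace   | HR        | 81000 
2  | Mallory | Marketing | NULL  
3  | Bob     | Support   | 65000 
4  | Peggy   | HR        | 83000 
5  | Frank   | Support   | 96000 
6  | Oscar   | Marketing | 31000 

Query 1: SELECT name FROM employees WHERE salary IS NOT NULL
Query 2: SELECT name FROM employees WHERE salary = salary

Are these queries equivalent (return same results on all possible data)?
Yes, equivalent

Both queries return: [('Bob',), ('Frank',), ('Grace',), ('Oscar',), ('Peggy',)]

Reason: IS NOT NULL vs self-equality (both exclude NULLs)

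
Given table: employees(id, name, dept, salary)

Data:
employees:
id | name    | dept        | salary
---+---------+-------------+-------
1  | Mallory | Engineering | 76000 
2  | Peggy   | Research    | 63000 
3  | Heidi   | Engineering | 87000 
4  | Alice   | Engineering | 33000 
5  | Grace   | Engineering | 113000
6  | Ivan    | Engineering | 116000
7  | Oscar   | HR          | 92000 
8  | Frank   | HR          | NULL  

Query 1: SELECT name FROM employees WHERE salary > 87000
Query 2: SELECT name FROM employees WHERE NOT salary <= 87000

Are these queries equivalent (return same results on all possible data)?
Yes, equivalent

Both queries return: [('Grace',), ('Ivan',), ('Oscar',)]

Reason: Both filter salary > 87000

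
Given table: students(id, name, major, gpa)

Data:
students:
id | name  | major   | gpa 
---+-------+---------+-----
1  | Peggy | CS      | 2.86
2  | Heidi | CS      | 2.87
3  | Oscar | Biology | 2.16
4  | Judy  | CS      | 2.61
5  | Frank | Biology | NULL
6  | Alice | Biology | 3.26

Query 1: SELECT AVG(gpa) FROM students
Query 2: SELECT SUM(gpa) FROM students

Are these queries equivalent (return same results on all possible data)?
No, not equivalent

Query 1 returns: [(2.752,)]
Query 2 returns: [(13.76,)]

Reason: AVG vs SUM give different aggregate values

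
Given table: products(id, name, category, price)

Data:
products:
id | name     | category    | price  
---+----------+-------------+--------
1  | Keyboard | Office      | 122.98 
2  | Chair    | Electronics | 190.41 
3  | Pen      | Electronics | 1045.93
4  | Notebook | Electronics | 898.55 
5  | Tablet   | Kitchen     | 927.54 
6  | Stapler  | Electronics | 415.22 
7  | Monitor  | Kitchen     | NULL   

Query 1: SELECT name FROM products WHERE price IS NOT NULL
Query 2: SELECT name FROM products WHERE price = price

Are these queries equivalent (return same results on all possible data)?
Yes, equivalent

Both queries return: [('Chair',), ('Keyboard',), ('Notebook',), ('Pen',), ('Stapler',), ('Tablet',)]

Reason: IS NOT NULL vs self-equality (both exclude NULLs)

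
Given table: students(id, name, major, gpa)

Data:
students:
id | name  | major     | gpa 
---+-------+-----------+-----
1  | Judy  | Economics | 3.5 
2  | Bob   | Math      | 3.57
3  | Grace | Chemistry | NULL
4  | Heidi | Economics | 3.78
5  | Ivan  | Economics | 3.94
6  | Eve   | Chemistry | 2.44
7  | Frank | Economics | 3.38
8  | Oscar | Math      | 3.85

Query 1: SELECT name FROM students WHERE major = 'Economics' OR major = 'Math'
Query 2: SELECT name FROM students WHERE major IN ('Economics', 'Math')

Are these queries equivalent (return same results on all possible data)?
Yes, equivalent

Both queries return: [('Bob',), ('Frank',), ('Heidi',), ('Ivan',), ('Judy',), ('Oscar',)]

Reason: OR vs IN are equivalent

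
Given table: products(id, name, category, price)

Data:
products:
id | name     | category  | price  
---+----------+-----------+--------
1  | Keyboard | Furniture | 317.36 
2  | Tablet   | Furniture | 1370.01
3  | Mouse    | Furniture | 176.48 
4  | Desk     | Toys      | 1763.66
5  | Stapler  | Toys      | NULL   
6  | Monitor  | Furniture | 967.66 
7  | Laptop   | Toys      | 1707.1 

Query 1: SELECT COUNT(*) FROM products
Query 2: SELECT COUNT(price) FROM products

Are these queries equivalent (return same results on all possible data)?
No, not equivalent

Query 1 returns: [(7,)]
Query 2 returns: [(6,)]

Reason: COUNT(*) includes NULLs, COUNT(column) excludes them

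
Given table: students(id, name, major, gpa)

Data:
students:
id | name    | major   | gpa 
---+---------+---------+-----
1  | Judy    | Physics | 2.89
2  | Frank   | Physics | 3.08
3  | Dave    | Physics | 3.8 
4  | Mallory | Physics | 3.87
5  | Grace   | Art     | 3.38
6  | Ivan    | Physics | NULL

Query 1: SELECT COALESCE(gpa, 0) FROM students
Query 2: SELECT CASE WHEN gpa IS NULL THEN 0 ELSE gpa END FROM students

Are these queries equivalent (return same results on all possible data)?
Yes, equivalent

Both queries return: [(0,), (2.89,), (3.08,), (3.38,), (3.8,), (3.87,)]

Reason: COALESCE vs CASE for NULL handling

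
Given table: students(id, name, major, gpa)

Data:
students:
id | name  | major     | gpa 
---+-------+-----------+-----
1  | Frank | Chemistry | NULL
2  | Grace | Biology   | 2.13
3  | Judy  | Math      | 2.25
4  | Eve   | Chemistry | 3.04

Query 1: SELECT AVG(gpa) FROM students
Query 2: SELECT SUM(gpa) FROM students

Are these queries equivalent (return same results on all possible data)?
No, not equivalent

Query 1 returns: [(2.473333333333333,)]
Query 2 returns: [(7.42,)]

Reason: AVG vs SUM give different aggregate values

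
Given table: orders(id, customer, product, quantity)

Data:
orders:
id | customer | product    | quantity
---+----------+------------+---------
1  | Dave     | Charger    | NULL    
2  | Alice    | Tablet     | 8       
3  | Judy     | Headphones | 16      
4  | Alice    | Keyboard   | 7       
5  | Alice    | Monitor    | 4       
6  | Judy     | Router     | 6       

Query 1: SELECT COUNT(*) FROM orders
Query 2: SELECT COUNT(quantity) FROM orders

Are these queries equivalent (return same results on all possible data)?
No, not equivalent

Query 1 returns: [(6,)]
Query 2 returns: [(5,)]

Reason: COUNT(*) includes NULLs, COUNT(column) excludes them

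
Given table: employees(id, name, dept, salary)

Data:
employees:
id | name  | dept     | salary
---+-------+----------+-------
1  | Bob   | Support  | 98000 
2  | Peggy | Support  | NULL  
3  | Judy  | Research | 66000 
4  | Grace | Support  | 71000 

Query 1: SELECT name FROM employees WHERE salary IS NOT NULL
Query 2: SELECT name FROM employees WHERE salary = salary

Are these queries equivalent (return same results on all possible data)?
Yes, equivalent

Both queries return: [('Bob',), ('Grace',), ('Judy',)]

Reason: IS NOT NULL vs self-equality (both exclude NULLs)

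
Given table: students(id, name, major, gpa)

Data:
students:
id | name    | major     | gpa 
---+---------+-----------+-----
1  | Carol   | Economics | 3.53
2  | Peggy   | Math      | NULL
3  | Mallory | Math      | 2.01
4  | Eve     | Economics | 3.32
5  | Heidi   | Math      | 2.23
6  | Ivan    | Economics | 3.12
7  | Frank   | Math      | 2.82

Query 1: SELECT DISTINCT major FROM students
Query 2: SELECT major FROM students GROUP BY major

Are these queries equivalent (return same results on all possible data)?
Yes, equivalent

Both queries return: [('Economics',), ('Math',)]

Reason: Both get unique majors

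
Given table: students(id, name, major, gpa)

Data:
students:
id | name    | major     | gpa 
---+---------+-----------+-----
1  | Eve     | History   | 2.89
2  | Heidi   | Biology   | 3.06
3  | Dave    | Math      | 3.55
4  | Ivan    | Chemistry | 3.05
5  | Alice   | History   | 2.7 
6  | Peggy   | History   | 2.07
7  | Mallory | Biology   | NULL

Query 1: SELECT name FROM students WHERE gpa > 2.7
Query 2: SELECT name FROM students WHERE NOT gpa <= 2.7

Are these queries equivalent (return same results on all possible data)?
Yes, equivalent

Both queries return: [('Dave',), ('Eve',), ('Heidi',), ('Ivan',)]

Reason: Both filter gpa > 2.7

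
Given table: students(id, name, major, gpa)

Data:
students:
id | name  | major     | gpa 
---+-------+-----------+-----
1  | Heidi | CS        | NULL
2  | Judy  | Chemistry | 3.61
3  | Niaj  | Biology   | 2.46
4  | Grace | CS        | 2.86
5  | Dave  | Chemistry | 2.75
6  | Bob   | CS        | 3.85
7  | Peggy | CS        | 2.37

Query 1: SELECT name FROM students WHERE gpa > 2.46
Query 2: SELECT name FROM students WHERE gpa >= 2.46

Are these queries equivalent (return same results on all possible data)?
No, not equivalent

Query 1 returns: [('Judy',), ('Grace',), ('Dave',), ('Bob',)]
Query 2 returns: [('Judy',), ('Niaj',), ('Grace',), ('Dave',), ('Bob',)]

Reason: > vs >= gives different results when gpa = 2.46 exists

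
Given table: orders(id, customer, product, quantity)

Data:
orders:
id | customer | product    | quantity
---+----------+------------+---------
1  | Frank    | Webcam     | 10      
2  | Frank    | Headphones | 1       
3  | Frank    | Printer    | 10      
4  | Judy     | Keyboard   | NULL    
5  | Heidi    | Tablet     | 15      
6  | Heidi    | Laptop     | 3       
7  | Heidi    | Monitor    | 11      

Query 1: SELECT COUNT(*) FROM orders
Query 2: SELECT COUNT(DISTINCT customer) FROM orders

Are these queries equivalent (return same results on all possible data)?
No, not equivalent

Query 1 returns: [(7,)]
Query 2 returns: [(3,)]

Reason: COUNT(*) counts rows, COUNT(DISTINCT customer) counts unique customers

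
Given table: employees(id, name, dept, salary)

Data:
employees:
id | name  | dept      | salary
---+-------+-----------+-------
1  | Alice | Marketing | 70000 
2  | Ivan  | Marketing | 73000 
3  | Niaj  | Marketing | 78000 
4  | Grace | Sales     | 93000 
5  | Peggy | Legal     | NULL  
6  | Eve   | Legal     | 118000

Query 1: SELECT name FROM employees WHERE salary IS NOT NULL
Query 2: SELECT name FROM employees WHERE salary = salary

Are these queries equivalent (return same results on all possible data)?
Yes, equivalent

Both queries return: [('Alice',), ('Eve',), ('Grace',), ('Ivan',), ('Niaj',)]

Reason: IS NOT NULL vs self-equality (both exclude NULLs)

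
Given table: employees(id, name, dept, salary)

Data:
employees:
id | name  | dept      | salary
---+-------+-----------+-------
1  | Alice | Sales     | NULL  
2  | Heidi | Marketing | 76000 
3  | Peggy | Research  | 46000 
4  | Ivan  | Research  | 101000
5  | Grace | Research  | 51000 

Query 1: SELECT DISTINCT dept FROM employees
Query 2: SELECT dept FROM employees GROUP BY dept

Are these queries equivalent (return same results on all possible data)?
Yes, equivalent

Both queries return: [('Marketing',), ('Research',), ('Sales',)]

Reason: Both get unique depts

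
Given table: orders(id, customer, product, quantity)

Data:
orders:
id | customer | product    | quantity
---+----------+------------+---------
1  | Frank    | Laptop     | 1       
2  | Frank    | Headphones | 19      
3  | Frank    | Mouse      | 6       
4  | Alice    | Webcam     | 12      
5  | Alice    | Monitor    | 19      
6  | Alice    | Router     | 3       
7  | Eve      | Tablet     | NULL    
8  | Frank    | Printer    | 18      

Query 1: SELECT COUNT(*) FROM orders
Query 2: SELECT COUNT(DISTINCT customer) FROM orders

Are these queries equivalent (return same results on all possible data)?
No, not equivalent

Query 1 returns: [(8,)]
Query 2 returns: [(3,)]

Reason: COUNT(*) counts rows, COUNT(DISTINCT customer) counts unique customers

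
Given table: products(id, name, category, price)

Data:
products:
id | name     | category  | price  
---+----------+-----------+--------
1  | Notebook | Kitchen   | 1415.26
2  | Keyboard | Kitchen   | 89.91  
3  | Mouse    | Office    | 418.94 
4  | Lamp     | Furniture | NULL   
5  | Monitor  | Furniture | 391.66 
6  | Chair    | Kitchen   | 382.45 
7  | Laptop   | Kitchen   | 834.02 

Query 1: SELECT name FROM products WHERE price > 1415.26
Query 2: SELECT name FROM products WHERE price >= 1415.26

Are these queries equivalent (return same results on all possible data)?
No, not equivalent

Query 1 returns: []
Query 2 returns: [('Notebook',)]

Reason: > vs >= gives different results when price = 1415.26 exists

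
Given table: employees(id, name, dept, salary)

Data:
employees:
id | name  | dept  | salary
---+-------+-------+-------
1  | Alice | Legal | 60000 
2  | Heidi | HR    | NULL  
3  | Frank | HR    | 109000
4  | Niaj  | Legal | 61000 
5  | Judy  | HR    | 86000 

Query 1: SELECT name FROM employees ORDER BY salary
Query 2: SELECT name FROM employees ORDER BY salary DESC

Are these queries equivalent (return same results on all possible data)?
No, not equivalent

Query 1 returns: [('Heidi',), ('Alice',), ('Niaj',), ('Judy',), ('Frank',)]
Query 2 returns: [('Frank',), ('Judy',), ('Niaj',), ('Alice',), ('Heidi',)]

Reason: ASC vs DESC gives opposite ordering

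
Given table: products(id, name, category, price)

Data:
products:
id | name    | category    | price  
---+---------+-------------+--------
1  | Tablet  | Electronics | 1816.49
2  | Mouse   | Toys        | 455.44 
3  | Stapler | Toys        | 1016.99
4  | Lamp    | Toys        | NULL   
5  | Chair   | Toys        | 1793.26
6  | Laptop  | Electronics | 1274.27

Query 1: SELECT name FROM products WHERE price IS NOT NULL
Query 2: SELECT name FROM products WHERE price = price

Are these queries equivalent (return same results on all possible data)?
Yes, equivalent

Both queries return: [('Chair',), ('Laptop',), ('Mouse',), ('Stapler',), ('Tablet',)]

Reason: IS NOT NULL vs self-equality (both exclude NULLs)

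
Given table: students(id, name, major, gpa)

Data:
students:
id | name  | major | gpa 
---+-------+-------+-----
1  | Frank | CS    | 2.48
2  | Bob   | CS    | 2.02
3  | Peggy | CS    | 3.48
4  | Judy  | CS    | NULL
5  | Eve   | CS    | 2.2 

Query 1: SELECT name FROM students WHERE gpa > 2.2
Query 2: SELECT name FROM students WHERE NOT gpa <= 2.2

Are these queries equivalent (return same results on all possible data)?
Yes, equivalent

Both queries return: [('Frank',), ('Peggy',)]

Reason: Both filter gpa > 2.2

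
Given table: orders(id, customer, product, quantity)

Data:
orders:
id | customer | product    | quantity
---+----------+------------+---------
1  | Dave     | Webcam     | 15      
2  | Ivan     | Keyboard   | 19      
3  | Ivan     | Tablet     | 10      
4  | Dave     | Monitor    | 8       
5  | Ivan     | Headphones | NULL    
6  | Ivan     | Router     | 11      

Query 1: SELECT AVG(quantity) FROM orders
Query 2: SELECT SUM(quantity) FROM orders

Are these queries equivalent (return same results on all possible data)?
No, not equivalent

Query 1 returns: [(12.6,)]
Query 2 returns: [(63,)]

Reason: AVG vs SUM give different aggregate values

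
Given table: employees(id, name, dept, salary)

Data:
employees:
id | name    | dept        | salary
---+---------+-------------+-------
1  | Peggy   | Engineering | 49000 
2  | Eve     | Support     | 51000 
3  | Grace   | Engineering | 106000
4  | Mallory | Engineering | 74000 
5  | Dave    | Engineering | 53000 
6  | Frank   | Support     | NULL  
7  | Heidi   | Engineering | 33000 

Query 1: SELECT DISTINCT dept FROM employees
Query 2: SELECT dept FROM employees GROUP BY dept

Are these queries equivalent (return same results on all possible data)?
Yes, equivalent

Both queries return: [('Engineering',), ('Support',)]

Reason: Both get unique depts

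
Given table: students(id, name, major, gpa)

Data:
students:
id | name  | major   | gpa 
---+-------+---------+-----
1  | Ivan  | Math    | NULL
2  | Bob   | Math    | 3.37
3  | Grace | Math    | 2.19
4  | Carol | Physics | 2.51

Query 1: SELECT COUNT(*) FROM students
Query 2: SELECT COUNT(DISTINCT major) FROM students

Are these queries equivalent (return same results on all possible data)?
No, not equivalent

Query 1 returns: [(4,)]
Query 2 returns: [(2,)]

Reason: COUNT(*) counts rows, COUNT(DISTINCT major) counts unique majors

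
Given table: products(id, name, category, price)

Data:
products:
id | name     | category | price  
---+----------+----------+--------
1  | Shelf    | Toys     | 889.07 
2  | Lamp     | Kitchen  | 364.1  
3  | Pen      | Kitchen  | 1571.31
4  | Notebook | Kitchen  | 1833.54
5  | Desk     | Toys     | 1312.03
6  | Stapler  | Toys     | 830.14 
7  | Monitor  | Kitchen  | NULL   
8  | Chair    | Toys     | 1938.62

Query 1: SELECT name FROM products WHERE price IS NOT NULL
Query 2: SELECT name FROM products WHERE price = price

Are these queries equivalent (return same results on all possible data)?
Yes, equivalent

Both queries return: [('Chair',), ('Desk',), ('Lamp',), ('Notebook',), ('Pen',), ('Shelf',), ('Stapler',)]

Reason: IS NOT NULL vs self-equality (both exclude NULLs)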